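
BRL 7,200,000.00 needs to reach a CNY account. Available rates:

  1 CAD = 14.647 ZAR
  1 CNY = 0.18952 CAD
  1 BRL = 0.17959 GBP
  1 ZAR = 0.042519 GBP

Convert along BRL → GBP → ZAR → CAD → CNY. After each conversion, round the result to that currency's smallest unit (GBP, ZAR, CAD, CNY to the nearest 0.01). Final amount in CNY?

BRL 7,200,000.00 × 0.17959 = GBP 1,293,048.00
GBP 1,293,048.00 ÷ 0.042519 = ZAR 30,411,063.29
ZAR 30,411,063.29 ÷ 14.647 = CAD 2,076,265.67
CAD 2,076,265.67 ÷ 0.18952 = CNY 10,955,390.83

CNY 10,955,390.83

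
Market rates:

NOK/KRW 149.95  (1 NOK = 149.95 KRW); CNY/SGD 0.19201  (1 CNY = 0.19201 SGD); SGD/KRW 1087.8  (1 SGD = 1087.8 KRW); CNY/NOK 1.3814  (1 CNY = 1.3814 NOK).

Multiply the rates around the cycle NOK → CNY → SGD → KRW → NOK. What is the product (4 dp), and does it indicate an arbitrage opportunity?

Around NOK → CNY → SGD → KRW → NOK: 1 ÷ 1.3814 × 0.19201 × 1087.8 ÷ 149.95 = 1.008340
Product > 1; profitable direction is NOK → CNY → SGD → KRW → NOK.

1.0083 (arbitrage exists)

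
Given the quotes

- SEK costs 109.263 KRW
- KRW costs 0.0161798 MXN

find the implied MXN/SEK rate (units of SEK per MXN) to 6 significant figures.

1 MXN ÷ 0.0161798 = 61.8055 KRW
61.8055 KRW ÷ 109.263 = 0.565658 SEK

MXN/SEK = 0.565658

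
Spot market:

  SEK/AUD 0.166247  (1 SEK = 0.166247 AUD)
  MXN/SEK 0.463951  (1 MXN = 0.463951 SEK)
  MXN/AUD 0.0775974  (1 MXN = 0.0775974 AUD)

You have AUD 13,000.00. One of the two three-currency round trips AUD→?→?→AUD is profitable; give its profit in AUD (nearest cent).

Profit: AUD 78.70

Profitable loop is AUD → SEK → MXN → AUD:
AUD 13,000.00 ÷ 0.166247 = SEK 78,196.90
SEK 78,196.90 ÷ 0.463951 = MXN 168,545.60
MXN 168,545.60 × 0.0775974 = AUD 13,078.70
Profit = AUD 13,078.70 − AUD 13,000.00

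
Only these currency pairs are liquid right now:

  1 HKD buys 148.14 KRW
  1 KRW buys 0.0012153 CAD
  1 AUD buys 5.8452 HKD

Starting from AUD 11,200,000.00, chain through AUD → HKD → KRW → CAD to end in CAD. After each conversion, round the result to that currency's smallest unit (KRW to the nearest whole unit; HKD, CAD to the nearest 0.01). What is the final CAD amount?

AUD 11,200,000.00 × 5.8452 = HKD 65,466,240.00
HKD 65,466,240.00 × 148.14 = KRW 9,698,168,794
KRW 9,698,168,794 × 0.0012153 = CAD 11,786,184.54

CAD 11,786,184.54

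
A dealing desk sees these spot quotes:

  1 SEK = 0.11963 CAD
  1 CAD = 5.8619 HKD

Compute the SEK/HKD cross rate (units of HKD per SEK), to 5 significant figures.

1 SEK × 0.11963 = 0.11963 CAD
0.11963 CAD × 5.8619 = 0.701259 HKD

SEK/HKD = 0.70126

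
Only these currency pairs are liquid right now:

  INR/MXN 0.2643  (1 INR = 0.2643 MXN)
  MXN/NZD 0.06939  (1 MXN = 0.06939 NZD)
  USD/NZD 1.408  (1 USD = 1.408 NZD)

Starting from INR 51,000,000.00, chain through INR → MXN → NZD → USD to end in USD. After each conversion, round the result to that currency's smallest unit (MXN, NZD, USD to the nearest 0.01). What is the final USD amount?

INR 51,000,000.00 × 0.2643 = MXN 13,479,300.00
MXN 13,479,300.00 × 0.06939 = NZD 935,328.63
NZD 935,328.63 ÷ 1.408 = USD 664,295.90

USD 664,295.90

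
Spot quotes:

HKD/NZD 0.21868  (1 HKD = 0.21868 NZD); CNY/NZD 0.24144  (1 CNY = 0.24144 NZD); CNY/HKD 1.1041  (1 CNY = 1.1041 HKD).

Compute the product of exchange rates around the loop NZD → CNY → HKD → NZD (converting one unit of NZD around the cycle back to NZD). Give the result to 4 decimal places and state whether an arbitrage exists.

1.0000 (no arbitrage)

Around NZD → CNY → HKD → NZD: 1 ÷ 0.24144 × 1.1041 × 0.21868 = 1.000019
Product ≈ 1 (deviation 0.002%, within rounding noise).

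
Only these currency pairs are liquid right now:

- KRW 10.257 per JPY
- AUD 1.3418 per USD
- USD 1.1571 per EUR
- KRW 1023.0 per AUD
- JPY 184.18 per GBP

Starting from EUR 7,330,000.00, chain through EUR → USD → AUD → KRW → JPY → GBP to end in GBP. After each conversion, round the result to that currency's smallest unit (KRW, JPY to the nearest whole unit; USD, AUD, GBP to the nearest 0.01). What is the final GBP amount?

EUR 7,330,000.00 × 1.1571 = USD 8,481,543.00
USD 8,481,543.00 × 1.3418 = AUD 11,380,534.40
AUD 11,380,534.40 × 1023.0 = KRW 11,642,286,691
KRW 11,642,286,691 ÷ 10.257 = JPY 1,135,057,687
JPY 1,135,057,687 ÷ 184.18 = GBP 6,162,762.99

GBP 6,162,762.99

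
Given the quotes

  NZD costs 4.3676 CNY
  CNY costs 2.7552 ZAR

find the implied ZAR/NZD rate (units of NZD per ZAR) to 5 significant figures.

ZAR/NZD = 0.083101

1 ZAR ÷ 2.7552 = 0.36295 CNY
0.36295 CNY ÷ 4.3676 = 0.0831006 NZD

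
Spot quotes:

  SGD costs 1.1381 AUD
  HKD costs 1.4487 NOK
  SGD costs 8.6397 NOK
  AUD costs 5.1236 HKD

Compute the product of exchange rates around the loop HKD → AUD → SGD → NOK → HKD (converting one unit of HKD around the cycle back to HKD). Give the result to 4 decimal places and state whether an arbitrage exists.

Around HKD → AUD → SGD → NOK → HKD: 1 ÷ 5.1236 ÷ 1.1381 × 8.6397 ÷ 1.4487 = 1.022738
Product > 1; profitable direction is HKD → AUD → SGD → NOK → HKD.

1.0227 (arbitrage exists)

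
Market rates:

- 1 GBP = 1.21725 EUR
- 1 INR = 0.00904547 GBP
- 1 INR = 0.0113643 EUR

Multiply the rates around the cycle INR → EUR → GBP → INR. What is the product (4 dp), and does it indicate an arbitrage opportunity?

1.0321 (arbitrage exists)

Around INR → EUR → GBP → INR: 1 × 0.0113643 ÷ 1.21725 ÷ 0.00904547 = 1.032124
Product > 1; profitable direction is INR → EUR → GBP → INR.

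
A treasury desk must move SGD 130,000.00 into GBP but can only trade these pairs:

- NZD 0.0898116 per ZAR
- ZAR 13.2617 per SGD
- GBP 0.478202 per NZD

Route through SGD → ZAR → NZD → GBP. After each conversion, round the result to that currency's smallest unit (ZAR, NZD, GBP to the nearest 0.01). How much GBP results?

GBP 74,043.40

SGD 130,000.00 × 13.2617 = ZAR 1,724,021.00
ZAR 1,724,021.00 × 0.0898116 = NZD 154,837.08
NZD 154,837.08 × 0.478202 = GBP 74,043.40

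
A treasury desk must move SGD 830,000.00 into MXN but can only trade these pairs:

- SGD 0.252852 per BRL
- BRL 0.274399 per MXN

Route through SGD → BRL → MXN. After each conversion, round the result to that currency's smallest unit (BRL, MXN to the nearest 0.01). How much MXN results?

MXN 11,962,698.99

SGD 830,000.00 ÷ 0.252852 = BRL 3,282,552.64
BRL 3,282,552.64 ÷ 0.274399 = MXN 11,962,698.99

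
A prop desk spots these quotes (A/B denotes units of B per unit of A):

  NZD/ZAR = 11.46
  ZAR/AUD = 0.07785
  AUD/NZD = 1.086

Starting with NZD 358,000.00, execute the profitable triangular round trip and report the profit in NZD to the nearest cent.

Profitable loop is NZD → AUD → ZAR → NZD:
NZD 358,000.00 ÷ 1.086 = AUD 329,650.09
AUD 329,650.09 ÷ 0.07785 = ZAR 4,234,426.36
ZAR 4,234,426.36 ÷ 11.46 = NZD 369,496.19
Profit = NZD 369,496.19 − NZD 358,000.00

Profit: NZD 11,496.19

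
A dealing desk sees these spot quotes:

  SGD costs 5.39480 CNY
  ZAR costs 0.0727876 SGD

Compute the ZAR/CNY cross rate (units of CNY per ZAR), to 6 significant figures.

ZAR/CNY = 0.392675

1 ZAR × 0.0727876 = 0.0727876 SGD
0.0727876 SGD × 5.39480 = 0.392675 CNY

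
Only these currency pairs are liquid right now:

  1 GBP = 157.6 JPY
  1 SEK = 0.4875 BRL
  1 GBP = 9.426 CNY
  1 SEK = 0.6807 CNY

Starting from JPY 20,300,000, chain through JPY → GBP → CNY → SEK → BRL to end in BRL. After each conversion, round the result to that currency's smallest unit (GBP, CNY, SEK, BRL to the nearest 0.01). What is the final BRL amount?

BRL 869,533.14

JPY 20,300,000 ÷ 157.6 = GBP 128,807.11
GBP 128,807.11 × 9.426 = CNY 1,214,135.82
CNY 1,214,135.82 ÷ 0.6807 = SEK 1,783,657.73
SEK 1,783,657.73 × 0.4875 = BRL 869,533.14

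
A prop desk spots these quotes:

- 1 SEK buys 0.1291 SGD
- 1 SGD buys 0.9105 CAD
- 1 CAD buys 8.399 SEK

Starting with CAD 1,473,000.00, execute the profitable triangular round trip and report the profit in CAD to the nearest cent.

Profitable loop is CAD → SGD → SEK → CAD:
CAD 1,473,000.00 ÷ 0.9105 = SGD 1,617,792.42
SGD 1,617,792.42 ÷ 0.1291 = SEK 12,531,312.33
SEK 12,531,312.33 ÷ 8.399 = CAD 1,492,000.52
Profit = CAD 1,492,000.52 − CAD 1,473,000.00

Profit: CAD 19,000.52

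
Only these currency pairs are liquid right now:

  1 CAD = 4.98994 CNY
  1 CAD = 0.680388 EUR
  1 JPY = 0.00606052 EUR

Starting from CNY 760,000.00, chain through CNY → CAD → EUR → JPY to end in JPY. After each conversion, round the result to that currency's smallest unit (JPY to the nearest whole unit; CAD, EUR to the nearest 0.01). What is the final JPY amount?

JPY 17,098,775

CNY 760,000.00 ÷ 4.98994 = CAD 152,306.44
CAD 152,306.44 × 0.680388 = EUR 103,627.47
EUR 103,627.47 ÷ 0.00606052 = JPY 17,098,775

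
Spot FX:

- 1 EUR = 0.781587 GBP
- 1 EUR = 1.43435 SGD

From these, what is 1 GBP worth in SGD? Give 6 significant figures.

1 GBP ÷ 0.781587 = 1.27945 EUR
1.27945 EUR × 1.43435 = 1.83518 SGD

GBP/SGD = 1.83518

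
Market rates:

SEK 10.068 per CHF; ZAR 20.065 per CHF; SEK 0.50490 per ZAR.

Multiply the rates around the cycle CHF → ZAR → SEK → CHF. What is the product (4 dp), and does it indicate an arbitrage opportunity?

1.0062 (arbitrage exists)

Around CHF → ZAR → SEK → CHF: 1 × 20.065 × 0.50490 ÷ 10.068 = 1.006239
Product > 1; profitable direction is CHF → ZAR → SEK → CHF.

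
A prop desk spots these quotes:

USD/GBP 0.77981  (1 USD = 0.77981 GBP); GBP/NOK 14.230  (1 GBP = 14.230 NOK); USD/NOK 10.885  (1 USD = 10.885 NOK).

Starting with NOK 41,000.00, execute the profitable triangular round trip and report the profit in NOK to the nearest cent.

Profitable loop is NOK → USD → GBP → NOK:
NOK 41,000.00 ÷ 10.885 = USD 3,766.65
USD 3,766.65 × 0.77981 = GBP 2,937.27
GBP 2,937.27 × 14.230 = NOK 41,797.39
Profit = NOK 41,797.39 − NOK 41,000.00

Profit: NOK 797.39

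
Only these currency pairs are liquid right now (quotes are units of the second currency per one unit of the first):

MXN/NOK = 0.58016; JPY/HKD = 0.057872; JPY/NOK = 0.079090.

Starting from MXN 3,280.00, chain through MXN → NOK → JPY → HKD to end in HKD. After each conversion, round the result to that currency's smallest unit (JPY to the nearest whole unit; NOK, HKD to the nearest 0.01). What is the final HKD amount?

MXN 3,280.00 × 0.58016 = NOK 1,902.92
NOK 1,902.92 ÷ 0.079090 = JPY 24,060
JPY 24,060 × 0.057872 = HKD 1,392.40

HKD 1,392.40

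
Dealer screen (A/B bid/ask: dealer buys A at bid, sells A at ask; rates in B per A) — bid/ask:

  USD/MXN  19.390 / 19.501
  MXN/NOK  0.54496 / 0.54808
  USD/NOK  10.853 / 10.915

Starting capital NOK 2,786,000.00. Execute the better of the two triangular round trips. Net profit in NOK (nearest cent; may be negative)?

Net profit: NOK 42,981.31

Best loop NOK → MXN → USD → NOK:
NOK 2,786,000.00 ÷ 0.54808 (buy MXN at ask) = MXN 5,083,199.53
MXN 5,083,199.53 ÷ 19.501 (buy USD at ask) = USD 260,663.53
USD 260,663.53 × 10.853 (sell USD at bid) = NOK 2,828,981.31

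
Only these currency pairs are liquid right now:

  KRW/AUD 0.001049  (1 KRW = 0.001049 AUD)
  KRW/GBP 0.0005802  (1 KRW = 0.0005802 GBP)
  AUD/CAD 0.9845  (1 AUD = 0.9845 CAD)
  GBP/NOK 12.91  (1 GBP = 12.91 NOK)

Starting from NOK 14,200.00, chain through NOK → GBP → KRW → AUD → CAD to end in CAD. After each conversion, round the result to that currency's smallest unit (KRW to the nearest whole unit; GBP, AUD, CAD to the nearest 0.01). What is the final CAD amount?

CAD 1,957.83

NOK 14,200.00 ÷ 12.91 = GBP 1,099.92
GBP 1,099.92 ÷ 0.0005802 = KRW 1,895,760
KRW 1,895,760 × 0.001049 = AUD 1,988.65
AUD 1,988.65 × 0.9845 = CAD 1,957.83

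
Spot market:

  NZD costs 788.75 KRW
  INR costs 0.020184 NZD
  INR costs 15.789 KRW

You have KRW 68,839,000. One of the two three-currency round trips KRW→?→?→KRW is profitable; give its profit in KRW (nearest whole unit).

Profitable loop is KRW → INR → NZD → KRW:
KRW 68,839,000 ÷ 15.789 = INR 4,359,934.13
INR 4,359,934.13 × 0.020184 = NZD 88,000.91
NZD 88,000.91 × 788.75 = KRW 69,410,718
Profit = KRW 69,410,718 − KRW 68,839,000

Profit: KRW 571,718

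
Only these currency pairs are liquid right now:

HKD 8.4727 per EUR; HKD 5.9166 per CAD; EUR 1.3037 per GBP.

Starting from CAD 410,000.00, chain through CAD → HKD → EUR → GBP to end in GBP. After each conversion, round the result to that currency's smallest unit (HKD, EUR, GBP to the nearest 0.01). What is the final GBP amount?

GBP 219,612.26

CAD 410,000.00 × 5.9166 = HKD 2,425,806.00
HKD 2,425,806.00 ÷ 8.4727 = EUR 286,308.50
EUR 286,308.50 ÷ 1.3037 = GBP 219,612.26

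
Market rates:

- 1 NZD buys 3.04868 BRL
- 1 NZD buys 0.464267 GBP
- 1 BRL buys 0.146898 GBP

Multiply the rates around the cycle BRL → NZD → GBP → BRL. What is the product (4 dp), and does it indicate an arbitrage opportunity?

1.0367 (arbitrage exists)

Around BRL → NZD → GBP → BRL: 1 ÷ 3.04868 × 0.464267 ÷ 0.146898 = 1.036669
Product > 1; profitable direction is BRL → NZD → GBP → BRL.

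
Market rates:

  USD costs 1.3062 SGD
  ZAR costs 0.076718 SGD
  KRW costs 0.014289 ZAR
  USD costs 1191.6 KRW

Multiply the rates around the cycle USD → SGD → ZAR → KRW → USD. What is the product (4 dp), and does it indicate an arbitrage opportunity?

1.0000 (no arbitrage)

Around USD → SGD → ZAR → KRW → USD: 1 × 1.3062 ÷ 0.076718 ÷ 0.014289 ÷ 1191.6 = 0.999954
Product ≈ 1 (deviation 0.005%, within rounding noise).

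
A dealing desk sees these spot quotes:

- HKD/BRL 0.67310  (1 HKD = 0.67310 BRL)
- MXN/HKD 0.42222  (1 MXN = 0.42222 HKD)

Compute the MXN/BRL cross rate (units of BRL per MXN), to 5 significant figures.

1 MXN × 0.42222 = 0.42222 HKD
0.42222 HKD × 0.67310 = 0.284196 BRL

MXN/BRL = 0.28420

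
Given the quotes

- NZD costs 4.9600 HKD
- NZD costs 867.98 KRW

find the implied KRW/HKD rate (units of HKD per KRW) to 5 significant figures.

1 KRW ÷ 867.98 = 0.0011521 NZD
0.0011521 NZD × 4.9600 = 0.00571442 HKD

KRW/HKD = 0.0057144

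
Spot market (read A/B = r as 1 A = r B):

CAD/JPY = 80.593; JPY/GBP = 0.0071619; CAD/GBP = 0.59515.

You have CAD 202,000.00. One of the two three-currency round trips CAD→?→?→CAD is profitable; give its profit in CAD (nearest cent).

Profitable loop is CAD → GBP → JPY → CAD:
CAD 202,000.00 × 0.59515 = GBP 120,220.30
GBP 120,220.30 ÷ 0.0071619 = JPY 16,786,090
JPY 16,786,090 ÷ 80.593 = CAD 208,282.24
Profit = CAD 208,282.24 − CAD 202,000.00

Profit: CAD 6,282.24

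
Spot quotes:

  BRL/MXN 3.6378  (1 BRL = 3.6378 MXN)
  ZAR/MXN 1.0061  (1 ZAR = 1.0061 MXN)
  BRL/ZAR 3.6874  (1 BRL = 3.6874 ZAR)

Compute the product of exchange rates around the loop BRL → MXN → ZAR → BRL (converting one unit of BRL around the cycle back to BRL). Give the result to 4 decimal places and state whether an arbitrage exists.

Around BRL → MXN → ZAR → BRL: 1 × 3.6378 ÷ 1.0061 ÷ 3.6874 = 0.980567
Product < 1; profitable direction is BRL → ZAR → MXN → BRL.

0.9806 (arbitrage exists)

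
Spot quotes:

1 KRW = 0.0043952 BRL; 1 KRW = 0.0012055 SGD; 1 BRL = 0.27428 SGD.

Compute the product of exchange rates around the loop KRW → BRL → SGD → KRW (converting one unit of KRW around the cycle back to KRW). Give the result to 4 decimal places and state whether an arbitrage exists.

1.0000 (no arbitrage)

Around KRW → BRL → SGD → KRW: 1 × 0.0043952 × 0.27428 ÷ 0.0012055 = 1.000013
Product ≈ 1 (deviation 0.001%, within rounding noise).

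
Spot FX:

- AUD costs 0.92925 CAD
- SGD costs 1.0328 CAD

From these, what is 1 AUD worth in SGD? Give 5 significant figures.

AUD/SGD = 0.89974

1 AUD × 0.92925 = 0.92925 CAD
0.92925 CAD ÷ 1.0328 = 0.899739 SGD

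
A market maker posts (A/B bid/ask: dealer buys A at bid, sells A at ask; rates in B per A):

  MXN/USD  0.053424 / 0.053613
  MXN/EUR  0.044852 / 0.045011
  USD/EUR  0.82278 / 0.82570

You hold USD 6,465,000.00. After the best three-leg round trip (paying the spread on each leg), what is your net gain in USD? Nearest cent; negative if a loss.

Best loop USD → MXN → EUR → USD:
USD 6,465,000.00 ÷ 0.053613 (buy MXN at ask) = MXN 120,586,424.93
MXN 120,586,424.93 × 0.044852 (sell MXN at bid) = EUR 5,408,542.33
EUR 5,408,542.33 ÷ 0.82570 (buy USD at ask) = USD 6,550,251.10

Net profit: USD 85,251.10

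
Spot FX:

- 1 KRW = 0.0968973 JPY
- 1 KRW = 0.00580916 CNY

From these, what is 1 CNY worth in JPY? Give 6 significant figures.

CNY/JPY = 16.6801

1 CNY ÷ 0.00580916 = 172.142 KRW
172.142 KRW × 0.0968973 = 16.6801 JPY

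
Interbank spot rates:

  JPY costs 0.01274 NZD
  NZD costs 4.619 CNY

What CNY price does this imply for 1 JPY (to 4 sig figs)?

JPY/CNY = 0.05885

1 JPY × 0.01274 = 0.01274 NZD
0.01274 NZD × 4.619 = 0.0588461 CNY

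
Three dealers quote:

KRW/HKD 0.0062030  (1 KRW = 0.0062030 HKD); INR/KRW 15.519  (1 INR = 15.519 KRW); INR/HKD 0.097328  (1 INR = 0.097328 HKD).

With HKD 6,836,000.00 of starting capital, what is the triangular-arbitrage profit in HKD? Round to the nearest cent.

Profitable loop is HKD → KRW → INR → HKD:
HKD 6,836,000.00 ÷ 0.0062030 = KRW 1,102,047,396
KRW 1,102,047,396 ÷ 15.519 = INR 71,012,784.10
INR 71,012,784.10 × 0.097328 = HKD 6,911,532.25
Profit = HKD 6,911,532.25 − HKD 6,836,000.00

Profit: HKD 75,532.25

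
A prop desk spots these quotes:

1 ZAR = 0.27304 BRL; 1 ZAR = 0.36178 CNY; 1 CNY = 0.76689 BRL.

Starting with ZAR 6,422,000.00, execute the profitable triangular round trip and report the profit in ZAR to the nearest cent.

Profitable loop is ZAR → CNY → BRL → ZAR:
ZAR 6,422,000.00 × 0.36178 = CNY 2,323,351.16
CNY 2,323,351.16 × 0.76689 = BRL 1,781,754.77
BRL 1,781,754.77 ÷ 0.27304 = ZAR 6,525,618.12
Profit = ZAR 6,525,618.12 − ZAR 6,422,000.00

Profit: ZAR 103,618.12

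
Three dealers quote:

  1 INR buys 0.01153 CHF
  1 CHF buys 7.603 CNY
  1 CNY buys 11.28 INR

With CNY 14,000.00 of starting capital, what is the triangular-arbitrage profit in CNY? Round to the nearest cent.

Profitable loop is CNY → CHF → INR → CNY:
CNY 14,000.00 ÷ 7.603 = CHF 1,841.38
CHF 1,841.38 ÷ 0.01153 = INR 159,703.24
INR 159,703.24 ÷ 11.28 = CNY 14,158.09
Profit = CNY 14,158.09 − CNY 14,000.00

Profit: CNY 158.09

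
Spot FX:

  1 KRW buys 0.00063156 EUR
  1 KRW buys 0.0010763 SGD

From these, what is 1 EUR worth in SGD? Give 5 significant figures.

EUR/SGD = 1.7042

1 EUR ÷ 0.00063156 = 1583.38 KRW
1583.38 KRW × 0.0010763 = 1.70419 SGD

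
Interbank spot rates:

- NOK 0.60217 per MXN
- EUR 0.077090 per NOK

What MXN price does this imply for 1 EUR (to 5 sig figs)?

EUR/MXN = 21.542

1 EUR ÷ 0.077090 = 12.9719 NOK
12.9719 NOK ÷ 0.60217 = 21.5418 MXN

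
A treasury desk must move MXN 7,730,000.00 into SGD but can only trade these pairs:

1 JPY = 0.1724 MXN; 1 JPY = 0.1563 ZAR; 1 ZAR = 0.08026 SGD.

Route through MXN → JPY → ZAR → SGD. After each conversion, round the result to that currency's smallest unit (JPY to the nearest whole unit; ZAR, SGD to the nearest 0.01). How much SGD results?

SGD 562,471.30

MXN 7,730,000.00 ÷ 0.1724 = JPY 44,837,587
JPY 44,837,587 × 0.1563 = ZAR 7,008,114.85
ZAR 7,008,114.85 × 0.08026 = SGD 562,471.30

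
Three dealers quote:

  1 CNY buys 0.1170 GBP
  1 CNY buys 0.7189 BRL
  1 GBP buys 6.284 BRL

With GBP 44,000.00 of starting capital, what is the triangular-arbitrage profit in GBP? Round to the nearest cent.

Profit: GBP 999.35

Profitable loop is GBP → BRL → CNY → GBP:
GBP 44,000.00 × 6.284 = BRL 276,496.00
BRL 276,496.00 ÷ 0.7189 = CNY 384,609.82
CNY 384,609.82 × 0.1170 = GBP 44,999.35
Profit = GBP 44,999.35 − GBP 44,000.00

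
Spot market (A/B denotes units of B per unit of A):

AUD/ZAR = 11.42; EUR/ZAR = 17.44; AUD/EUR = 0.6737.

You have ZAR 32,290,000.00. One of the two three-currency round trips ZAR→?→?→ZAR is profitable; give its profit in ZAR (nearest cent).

Profitable loop is ZAR → AUD → EUR → ZAR:
ZAR 32,290,000.00 ÷ 11.42 = AUD 2,827,495.62
AUD 2,827,495.62 × 0.6737 = EUR 1,904,883.80
EUR 1,904,883.80 × 17.44 = ZAR 33,221,173.48
Profit = ZAR 33,221,173.48 − ZAR 32,290,000.00

Profit: ZAR 931,173.48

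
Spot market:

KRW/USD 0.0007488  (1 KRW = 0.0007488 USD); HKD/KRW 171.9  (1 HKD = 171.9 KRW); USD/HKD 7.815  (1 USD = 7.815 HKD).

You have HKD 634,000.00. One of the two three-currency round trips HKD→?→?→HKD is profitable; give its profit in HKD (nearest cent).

Profit: HKD 3,763.93

Profitable loop is HKD → KRW → USD → HKD:
HKD 634,000.00 × 171.9 = KRW 108,984,600
KRW 108,984,600 × 0.0007488 = USD 81,607.67
USD 81,607.67 × 7.815 = HKD 637,763.93
Profit = HKD 637,763.93 − HKD 634,000.00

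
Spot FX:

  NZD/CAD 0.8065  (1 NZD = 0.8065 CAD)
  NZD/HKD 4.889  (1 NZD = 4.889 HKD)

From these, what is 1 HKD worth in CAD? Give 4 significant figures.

HKD/CAD = 0.1650

1 HKD ÷ 4.889 = 0.204541 NZD
0.204541 NZD × 0.8065 = 0.164962 CAD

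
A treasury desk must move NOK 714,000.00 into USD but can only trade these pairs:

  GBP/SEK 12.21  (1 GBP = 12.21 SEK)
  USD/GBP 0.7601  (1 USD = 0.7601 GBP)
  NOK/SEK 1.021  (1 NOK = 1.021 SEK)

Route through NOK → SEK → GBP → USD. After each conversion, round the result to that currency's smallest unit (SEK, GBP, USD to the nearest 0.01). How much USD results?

USD 78,548.44

NOK 714,000.00 × 1.021 = SEK 728,994.00
SEK 728,994.00 ÷ 12.21 = GBP 59,704.67
GBP 59,704.67 ÷ 0.7601 = USD 78,548.44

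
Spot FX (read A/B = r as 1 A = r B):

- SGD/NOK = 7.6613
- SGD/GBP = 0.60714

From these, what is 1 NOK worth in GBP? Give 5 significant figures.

1 NOK ÷ 7.6613 = 0.130526 SGD
0.130526 SGD × 0.60714 = 0.0792476 GBP

NOK/GBP = 0.079248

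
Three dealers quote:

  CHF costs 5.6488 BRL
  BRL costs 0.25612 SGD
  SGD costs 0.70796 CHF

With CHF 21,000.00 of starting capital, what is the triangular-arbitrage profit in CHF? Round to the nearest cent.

Profitable loop is CHF → BRL → SGD → CHF:
CHF 21,000.00 × 5.6488 = BRL 118,624.80
BRL 118,624.80 × 0.25612 = SGD 30,382.18
SGD 30,382.18 × 0.70796 = CHF 21,509.37
Profit = CHF 21,509.37 − CHF 21,000.00

Profit: CHF 509.37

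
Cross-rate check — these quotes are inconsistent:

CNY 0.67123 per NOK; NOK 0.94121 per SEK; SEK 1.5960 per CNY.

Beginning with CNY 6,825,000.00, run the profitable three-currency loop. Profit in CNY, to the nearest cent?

Profit: CNY 56,663.52

Profitable loop is CNY → SEK → NOK → CNY:
CNY 6,825,000.00 × 1.5960 = SEK 10,892,700.00
SEK 10,892,700.00 × 0.94121 = NOK 10,252,318.17
NOK 10,252,318.17 × 0.67123 = CNY 6,881,663.52
Profit = CNY 6,881,663.52 − CNY 6,825,000.00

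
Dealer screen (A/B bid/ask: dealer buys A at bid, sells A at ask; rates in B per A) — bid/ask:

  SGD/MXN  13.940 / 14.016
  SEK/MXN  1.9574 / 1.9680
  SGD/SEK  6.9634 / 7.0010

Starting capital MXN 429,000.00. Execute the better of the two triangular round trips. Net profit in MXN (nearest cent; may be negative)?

Best loop MXN → SEK → SGD → MXN:
MXN 429,000.00 ÷ 1.9680 (buy SEK at ask) = SEK 217,987.80
SEK 217,987.80 ÷ 7.0010 (buy SGD at ask) = SGD 31,136.67
SGD 31,136.67 × 13.940 (sell SGD at bid) = MXN 434,045.14

Net profit: MXN 5,045.14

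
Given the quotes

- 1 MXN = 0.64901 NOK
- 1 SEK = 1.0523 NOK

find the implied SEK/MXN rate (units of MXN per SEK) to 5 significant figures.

SEK/MXN = 1.6214

1 SEK × 1.0523 = 1.0523 NOK
1.0523 NOK ÷ 0.64901 = 1.62139 MXN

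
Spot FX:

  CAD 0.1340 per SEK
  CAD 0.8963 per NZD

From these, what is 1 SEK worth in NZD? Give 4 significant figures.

1 SEK × 0.1340 = 0.134 CAD
0.134 CAD ÷ 0.8963 = 0.149504 NZD

SEK/NZD = 0.1495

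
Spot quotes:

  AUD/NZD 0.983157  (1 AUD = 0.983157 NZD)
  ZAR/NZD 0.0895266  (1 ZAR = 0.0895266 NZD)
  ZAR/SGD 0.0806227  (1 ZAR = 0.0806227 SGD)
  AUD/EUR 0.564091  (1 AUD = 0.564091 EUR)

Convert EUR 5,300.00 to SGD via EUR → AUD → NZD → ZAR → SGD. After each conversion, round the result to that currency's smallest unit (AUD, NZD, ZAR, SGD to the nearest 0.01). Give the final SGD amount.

SGD 8,318.69

EUR 5,300.00 ÷ 0.564091 = AUD 9,395.65
AUD 9,395.65 × 0.983157 = NZD 9,237.40
NZD 9,237.40 ÷ 0.0895266 = ZAR 103,180.51
ZAR 103,180.51 × 0.0806227 = SGD 8,318.69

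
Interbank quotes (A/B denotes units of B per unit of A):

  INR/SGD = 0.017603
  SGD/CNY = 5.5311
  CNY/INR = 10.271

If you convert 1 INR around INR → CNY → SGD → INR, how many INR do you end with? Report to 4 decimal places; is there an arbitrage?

1.0000 (no arbitrage)

Around INR → CNY → SGD → INR: 1 ÷ 10.271 ÷ 5.5311 ÷ 0.017603 = 0.999975
Product ≈ 1 (deviation 0.003%, within rounding noise).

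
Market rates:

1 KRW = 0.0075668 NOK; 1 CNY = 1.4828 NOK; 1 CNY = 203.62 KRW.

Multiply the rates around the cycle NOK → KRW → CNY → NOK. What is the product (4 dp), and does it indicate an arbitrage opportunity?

Around NOK → KRW → CNY → NOK: 1 ÷ 0.0075668 ÷ 203.62 × 1.4828 = 0.962387
Product < 1; profitable direction is NOK → CNY → KRW → NOK.

0.9624 (arbitrage exists)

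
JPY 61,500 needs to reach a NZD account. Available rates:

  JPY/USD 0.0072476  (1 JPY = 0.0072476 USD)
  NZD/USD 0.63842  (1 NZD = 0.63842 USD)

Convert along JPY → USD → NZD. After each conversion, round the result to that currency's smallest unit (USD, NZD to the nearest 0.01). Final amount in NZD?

NZD 698.18

JPY 61,500 × 0.0072476 = USD 445.73
USD 445.73 ÷ 0.63842 = NZD 698.18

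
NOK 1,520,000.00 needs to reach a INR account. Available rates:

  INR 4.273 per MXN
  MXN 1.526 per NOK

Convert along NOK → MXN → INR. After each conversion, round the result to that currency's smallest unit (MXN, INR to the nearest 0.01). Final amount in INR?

NOK 1,520,000.00 × 1.526 = MXN 2,319,520.00
MXN 2,319,520.00 × 4.273 = INR 9,911,308.96

INR 9,911,308.96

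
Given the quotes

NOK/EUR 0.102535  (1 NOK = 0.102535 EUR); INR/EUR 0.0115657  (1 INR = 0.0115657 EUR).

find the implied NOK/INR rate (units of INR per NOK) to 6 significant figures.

NOK/INR = 8.86544

1 NOK × 0.102535 = 0.102535 EUR
0.102535 EUR ÷ 0.0115657 = 8.86544 INR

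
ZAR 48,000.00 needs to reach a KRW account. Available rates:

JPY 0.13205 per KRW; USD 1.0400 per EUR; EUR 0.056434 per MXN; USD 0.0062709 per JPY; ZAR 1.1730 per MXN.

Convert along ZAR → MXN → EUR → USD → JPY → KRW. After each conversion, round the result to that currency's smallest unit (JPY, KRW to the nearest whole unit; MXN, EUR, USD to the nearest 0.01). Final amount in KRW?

ZAR 48,000.00 ÷ 1.1730 = MXN 40,920.72
MXN 40,920.72 × 0.056434 = EUR 2,309.32
EUR 2,309.32 × 1.0400 = USD 2,401.69
USD 2,401.69 ÷ 0.0062709 = JPY 382,990
JPY 382,990 ÷ 0.13205 = KRW 2,900,341

KRW 2,900,341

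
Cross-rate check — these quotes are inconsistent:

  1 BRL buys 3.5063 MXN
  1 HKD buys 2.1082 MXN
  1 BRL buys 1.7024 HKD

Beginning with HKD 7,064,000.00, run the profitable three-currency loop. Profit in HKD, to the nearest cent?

Profitable loop is HKD → MXN → BRL → HKD:
HKD 7,064,000.00 × 2.1082 = MXN 14,892,324.80
MXN 14,892,324.80 ÷ 3.5063 = BRL 4,247,304.79
BRL 4,247,304.79 × 1.7024 = HKD 7,230,611.68
Profit = HKD 7,230,611.68 − HKD 7,064,000.00

Profit: HKD 166,611.68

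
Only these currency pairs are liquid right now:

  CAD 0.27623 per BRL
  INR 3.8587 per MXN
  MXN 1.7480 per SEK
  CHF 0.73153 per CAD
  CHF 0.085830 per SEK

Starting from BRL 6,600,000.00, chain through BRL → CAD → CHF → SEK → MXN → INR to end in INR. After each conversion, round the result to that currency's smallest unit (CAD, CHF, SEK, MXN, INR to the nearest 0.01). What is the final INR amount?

BRL 6,600,000.00 × 0.27623 = CAD 1,823,118.00
CAD 1,823,118.00 × 0.73153 = CHF 1,333,665.51
CHF 1,333,665.51 ÷ 0.085830 = SEK 15,538,454.04
SEK 15,538,454.04 × 1.7480 = MXN 27,161,217.66
MXN 27,161,217.66 × 3.8587 = INR 104,806,990.58

INR 104,806,990.58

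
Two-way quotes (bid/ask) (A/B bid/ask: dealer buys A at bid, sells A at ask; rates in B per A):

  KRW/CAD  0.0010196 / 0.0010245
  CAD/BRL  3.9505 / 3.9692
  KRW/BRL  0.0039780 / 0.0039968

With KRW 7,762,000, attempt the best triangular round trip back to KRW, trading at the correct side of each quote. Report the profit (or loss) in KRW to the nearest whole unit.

Best loop KRW → CAD → BRL → KRW:
KRW 7,762,000 × 0.0010196 (sell KRW at bid) = CAD 7,914.14
CAD 7,914.14 × 3.9505 (sell CAD at bid) = BRL 31,264.79
BRL 31,264.79 ÷ 0.0039968 (buy KRW at ask) = KRW 7,822,456

Net profit: KRW 60,456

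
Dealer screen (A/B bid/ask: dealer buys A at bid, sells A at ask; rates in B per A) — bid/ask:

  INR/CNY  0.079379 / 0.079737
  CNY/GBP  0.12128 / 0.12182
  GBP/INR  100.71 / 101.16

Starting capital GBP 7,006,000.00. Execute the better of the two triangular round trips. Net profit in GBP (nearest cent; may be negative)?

Best loop GBP → CNY → INR → GBP:
GBP 7,006,000.00 ÷ 0.12182 (buy CNY at ask) = CNY 57,511,081.92
CNY 57,511,081.92 ÷ 0.079737 (buy INR at ask) = INR 721,259,665.20
INR 721,259,665.20 ÷ 101.16 (buy GBP at ask) = GBP 7,129,889.93

Net profit: GBP 123,889.93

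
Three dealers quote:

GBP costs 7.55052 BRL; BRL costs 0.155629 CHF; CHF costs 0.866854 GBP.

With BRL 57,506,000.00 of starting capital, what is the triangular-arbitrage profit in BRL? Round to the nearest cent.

Profit: BRL 1,070,916.51

Profitable loop is BRL → CHF → GBP → BRL:
BRL 57,506,000.00 × 0.155629 = CHF 8,949,601.27
CHF 8,949,601.27 × 0.866854 = GBP 7,757,997.66
GBP 7,757,997.66 × 7.55052 = BRL 58,576,916.51
Profit = BRL 58,576,916.51 − BRL 57,506,000.00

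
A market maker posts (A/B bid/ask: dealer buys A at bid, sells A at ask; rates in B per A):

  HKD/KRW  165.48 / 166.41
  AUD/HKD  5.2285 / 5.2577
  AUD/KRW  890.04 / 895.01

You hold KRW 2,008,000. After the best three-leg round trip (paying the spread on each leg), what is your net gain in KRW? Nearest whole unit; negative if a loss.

Net profit: KRW 34,669

Best loop KRW → HKD → AUD → KRW:
KRW 2,008,000 ÷ 166.41 (buy HKD at ask) = HKD 12,066.58
HKD 12,066.58 ÷ 5.2577 (buy AUD at ask) = AUD 2,295.03
AUD 2,295.03 × 890.04 (sell AUD at bid) = KRW 2,042,669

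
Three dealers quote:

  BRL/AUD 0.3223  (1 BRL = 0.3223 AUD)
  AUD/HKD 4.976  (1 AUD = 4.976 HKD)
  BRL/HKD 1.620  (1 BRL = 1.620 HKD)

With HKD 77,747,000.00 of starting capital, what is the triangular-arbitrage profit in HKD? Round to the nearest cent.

Profitable loop is HKD → AUD → BRL → HKD:
HKD 77,747,000.00 ÷ 4.976 = AUD 15,624,397.11
AUD 15,624,397.11 ÷ 0.3223 = BRL 48,477,806.72
BRL 48,477,806.72 × 1.620 = HKD 78,534,046.89
Profit = HKD 78,534,046.89 − HKD 77,747,000.00

Profit: HKD 787,046.89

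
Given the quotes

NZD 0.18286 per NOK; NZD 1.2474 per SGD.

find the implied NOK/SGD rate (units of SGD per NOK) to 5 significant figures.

NOK/SGD = 0.14659

1 NOK × 0.18286 = 0.18286 NZD
0.18286 NZD ÷ 1.2474 = 0.146593 SGD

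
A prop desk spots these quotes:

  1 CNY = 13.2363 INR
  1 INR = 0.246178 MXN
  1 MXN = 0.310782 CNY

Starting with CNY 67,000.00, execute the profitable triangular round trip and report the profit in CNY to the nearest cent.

Profit: CNY 849.48

Profitable loop is CNY → INR → MXN → CNY:
CNY 67,000.00 × 13.2363 = INR 886,832.10
INR 886,832.10 × 0.246178 = MXN 218,318.55
MXN 218,318.55 × 0.310782 = CNY 67,849.48
Profit = CNY 67,849.48 − CNY 67,000.00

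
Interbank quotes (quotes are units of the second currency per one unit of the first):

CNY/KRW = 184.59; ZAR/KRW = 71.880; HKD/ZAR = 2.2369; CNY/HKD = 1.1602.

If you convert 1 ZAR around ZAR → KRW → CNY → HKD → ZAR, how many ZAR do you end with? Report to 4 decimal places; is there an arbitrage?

Around ZAR → KRW → CNY → HKD → ZAR: 1 × 71.880 ÷ 184.59 × 1.1602 × 2.2369 = 1.010600
Product > 1; profitable direction is ZAR → KRW → CNY → HKD → ZAR.

1.0106 (arbitrage exists)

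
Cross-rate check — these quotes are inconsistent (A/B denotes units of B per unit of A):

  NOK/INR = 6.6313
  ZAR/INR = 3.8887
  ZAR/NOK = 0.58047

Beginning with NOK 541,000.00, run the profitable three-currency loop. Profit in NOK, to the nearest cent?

Profitable loop is NOK → ZAR → INR → NOK:
NOK 541,000.00 ÷ 0.58047 = ZAR 932,003.38
ZAR 932,003.38 × 3.8887 = INR 3,624,281.53
INR 3,624,281.53 ÷ 6.6313 = NOK 546,541.63
Profit = NOK 546,541.63 − NOK 541,000.00

Profit: NOK 5,541.63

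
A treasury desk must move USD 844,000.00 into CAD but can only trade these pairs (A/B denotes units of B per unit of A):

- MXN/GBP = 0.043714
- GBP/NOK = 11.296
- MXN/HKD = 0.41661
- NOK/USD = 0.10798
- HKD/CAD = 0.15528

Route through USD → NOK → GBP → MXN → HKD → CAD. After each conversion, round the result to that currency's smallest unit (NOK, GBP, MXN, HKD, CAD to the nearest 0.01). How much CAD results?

CAD 1,023,997.98

USD 844,000.00 ÷ 0.10798 = NOK 7,816,262.27
NOK 7,816,262.27 ÷ 11.296 = GBP 691,949.56
GBP 691,949.56 ÷ 0.043714 = MXN 15,829,014.96
MXN 15,829,014.96 × 0.41661 = HKD 6,594,525.92
HKD 6,594,525.92 × 0.15528 = CAD 1,023,997.98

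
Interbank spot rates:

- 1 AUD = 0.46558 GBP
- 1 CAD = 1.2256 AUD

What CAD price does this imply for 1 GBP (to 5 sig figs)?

1 GBP ÷ 0.46558 = 2.14786 AUD
2.14786 AUD ÷ 1.2256 = 1.7525 CAD

GBP/CAD = 1.7525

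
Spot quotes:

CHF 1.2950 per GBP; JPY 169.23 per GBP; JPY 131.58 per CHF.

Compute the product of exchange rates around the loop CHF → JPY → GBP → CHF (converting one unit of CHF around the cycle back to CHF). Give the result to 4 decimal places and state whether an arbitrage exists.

Around CHF → JPY → GBP → CHF: 1 × 131.58 ÷ 169.23 × 1.2950 = 1.006891
Product > 1; profitable direction is CHF → JPY → GBP → CHF.

1.0069 (arbitrage exists)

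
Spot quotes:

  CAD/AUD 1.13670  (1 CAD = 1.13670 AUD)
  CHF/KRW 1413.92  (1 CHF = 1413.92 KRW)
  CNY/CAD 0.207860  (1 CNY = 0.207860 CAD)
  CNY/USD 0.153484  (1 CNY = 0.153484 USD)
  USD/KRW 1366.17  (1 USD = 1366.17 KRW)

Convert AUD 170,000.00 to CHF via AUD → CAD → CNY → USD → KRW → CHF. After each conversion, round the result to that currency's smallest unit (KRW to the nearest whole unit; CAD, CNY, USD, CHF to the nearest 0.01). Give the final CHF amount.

CHF 106,702.64

AUD 170,000.00 ÷ 1.13670 = CAD 149,555.73
CAD 149,555.73 ÷ 0.207860 = CNY 719,502.21
CNY 719,502.21 × 0.153484 = USD 110,432.08
USD 110,432.08 × 1366.17 = KRW 150,868,995
KRW 150,868,995 ÷ 1413.92 = CHF 106,702.64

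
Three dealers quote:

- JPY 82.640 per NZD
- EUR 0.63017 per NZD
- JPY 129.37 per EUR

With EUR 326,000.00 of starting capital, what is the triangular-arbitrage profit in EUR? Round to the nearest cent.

Profitable loop is EUR → NZD → JPY → EUR:
EUR 326,000.00 ÷ 0.63017 = NZD 517,320.72
NZD 517,320.72 × 82.640 = JPY 42,751,385
JPY 42,751,385 ÷ 129.37 = EUR 330,458.26
Profit = EUR 330,458.26 − EUR 326,000.00

Profit: EUR 4,458.26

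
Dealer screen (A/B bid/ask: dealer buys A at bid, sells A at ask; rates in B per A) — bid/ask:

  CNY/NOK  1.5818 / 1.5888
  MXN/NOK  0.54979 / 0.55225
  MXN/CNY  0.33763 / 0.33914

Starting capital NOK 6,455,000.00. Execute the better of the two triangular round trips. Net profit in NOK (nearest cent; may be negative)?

Net profit: NOK 131,350.46

Best loop NOK → CNY → MXN → NOK:
NOK 6,455,000.00 ÷ 1.5888 (buy CNY at ask) = CNY 4,062,814.70
CNY 4,062,814.70 ÷ 0.33914 (buy MXN at ask) = MXN 11,979,756.75
MXN 11,979,756.75 × 0.54979 (sell MXN at bid) = NOK 6,586,350.46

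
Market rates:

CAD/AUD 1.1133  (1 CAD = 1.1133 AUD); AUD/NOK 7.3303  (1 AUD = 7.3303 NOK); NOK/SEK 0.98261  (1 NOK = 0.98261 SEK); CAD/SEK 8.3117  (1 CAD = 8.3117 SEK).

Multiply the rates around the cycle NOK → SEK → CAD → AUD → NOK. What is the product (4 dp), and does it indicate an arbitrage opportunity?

0.9648 (arbitrage exists)

Around NOK → SEK → CAD → AUD → NOK: 1 × 0.98261 ÷ 8.3117 × 1.1133 × 7.3303 = 0.964773
Product < 1; profitable direction is NOK → AUD → CAD → SEK → NOK.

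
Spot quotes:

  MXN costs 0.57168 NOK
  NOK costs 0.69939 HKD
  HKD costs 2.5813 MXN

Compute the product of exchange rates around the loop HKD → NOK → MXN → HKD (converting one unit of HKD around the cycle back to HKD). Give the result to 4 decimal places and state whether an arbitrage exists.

Around HKD → NOK → MXN → HKD: 1 ÷ 0.69939 ÷ 0.57168 ÷ 2.5813 = 0.968923
Product < 1; profitable direction is HKD → MXN → NOK → HKD.

0.9689 (arbitrage exists)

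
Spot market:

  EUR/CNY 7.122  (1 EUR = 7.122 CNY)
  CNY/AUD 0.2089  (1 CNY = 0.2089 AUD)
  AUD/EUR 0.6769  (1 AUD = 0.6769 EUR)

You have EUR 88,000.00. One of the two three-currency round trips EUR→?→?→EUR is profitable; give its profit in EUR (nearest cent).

Profitable loop is EUR → CNY → AUD → EUR:
EUR 88,000.00 × 7.122 = CNY 626,736.00
CNY 626,736.00 × 0.2089 = AUD 130,925.15
AUD 130,925.15 × 0.6769 = EUR 88,623.23
Profit = EUR 88,623.23 − EUR 88,000.00

Profit: EUR 623.23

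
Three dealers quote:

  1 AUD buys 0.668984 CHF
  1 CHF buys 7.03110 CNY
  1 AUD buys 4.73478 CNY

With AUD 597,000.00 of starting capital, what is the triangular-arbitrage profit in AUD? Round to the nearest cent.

Profit: AUD 3,945.56

Profitable loop is AUD → CNY → CHF → AUD:
AUD 597,000.00 × 4.73478 = CNY 2,826,663.66
CNY 2,826,663.66 ÷ 7.03110 = CHF 402,022.96
CHF 402,022.96 ÷ 0.668984 = AUD 600,945.56
Profit = AUD 600,945.56 − AUD 597,000.00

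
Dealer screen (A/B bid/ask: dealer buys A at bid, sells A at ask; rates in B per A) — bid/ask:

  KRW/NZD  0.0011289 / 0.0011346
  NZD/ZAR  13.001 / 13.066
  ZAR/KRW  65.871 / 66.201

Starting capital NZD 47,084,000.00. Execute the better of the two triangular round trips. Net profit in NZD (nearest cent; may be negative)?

Net profit: NZD 891,926.25

Best loop NZD → KRW → ZAR → NZD:
NZD 47,084,000.00 ÷ 0.0011346 (buy KRW at ask) = KRW 41,498,325,401
KRW 41,498,325,401 ÷ 66.201 (buy ZAR at ask) = ZAR 626,853,452.38
ZAR 626,853,452.38 ÷ 13.066 (buy NZD at ask) = NZD 47,975,926.25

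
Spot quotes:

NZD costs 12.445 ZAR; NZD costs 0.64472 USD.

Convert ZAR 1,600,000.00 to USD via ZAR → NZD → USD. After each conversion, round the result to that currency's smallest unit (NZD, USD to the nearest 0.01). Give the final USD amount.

ZAR 1,600,000.00 ÷ 12.445 = NZD 128,565.69
NZD 128,565.69 × 0.64472 = USD 82,888.87

USD 82,888.87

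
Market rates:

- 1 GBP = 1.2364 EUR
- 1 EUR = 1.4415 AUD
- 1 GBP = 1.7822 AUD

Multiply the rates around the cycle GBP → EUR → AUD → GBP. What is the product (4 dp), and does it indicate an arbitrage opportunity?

Around GBP → EUR → AUD → GBP: 1 × 1.2364 × 1.4415 ÷ 1.7822 = 1.000040
Product ≈ 1 (deviation 0.004%, within rounding noise).

1.0000 (no arbitrage)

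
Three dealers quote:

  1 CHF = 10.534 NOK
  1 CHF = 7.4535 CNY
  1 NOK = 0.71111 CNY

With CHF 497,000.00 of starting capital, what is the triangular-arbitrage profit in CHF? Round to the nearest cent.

Profit: CHF 2,489.35

Profitable loop is CHF → NOK → CNY → CHF:
CHF 497,000.00 × 10.534 = NOK 5,235,398.00
NOK 5,235,398.00 × 0.71111 = CNY 3,722,943.87
CNY 3,722,943.87 ÷ 7.4535 = CHF 499,489.35
Profit = CHF 499,489.35 − CHF 497,000.00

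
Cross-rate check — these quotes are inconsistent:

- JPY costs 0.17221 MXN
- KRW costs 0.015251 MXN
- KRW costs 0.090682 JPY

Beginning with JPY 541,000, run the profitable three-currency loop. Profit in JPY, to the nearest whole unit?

Profitable loop is JPY → MXN → KRW → JPY:
JPY 541,000 × 0.17221 = MXN 93,165.61
MXN 93,165.61 ÷ 0.015251 = KRW 6,108,820
KRW 6,108,820 × 0.090682 = JPY 553,960
Profit = JPY 553,960 − JPY 541,000

Profit: JPY 12,960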